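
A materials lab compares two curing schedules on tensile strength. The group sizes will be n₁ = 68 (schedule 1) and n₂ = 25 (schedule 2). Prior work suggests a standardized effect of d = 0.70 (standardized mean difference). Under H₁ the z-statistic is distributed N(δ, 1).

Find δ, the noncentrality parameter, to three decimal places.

δ ≈ 2.993

The noncentrality parameter scales effect size by the design's sample-size factor: δ = d / √(1/n₁ + 1/n₂) = 0.70 / √(1/68 + 1/25) = 2.9928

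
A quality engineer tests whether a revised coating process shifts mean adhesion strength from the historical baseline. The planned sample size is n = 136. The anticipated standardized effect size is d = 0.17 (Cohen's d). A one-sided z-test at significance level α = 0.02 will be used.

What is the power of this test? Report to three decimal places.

Power ≈ 0.472

Noncentrality parameter: δ = d·√n = 0.17 × √136 = 1.9825
Critical value for a one-sided test at α = 0.02: z_α = 2.054.
Power = P(Z > 2.054 − δ) = Φ(-0.071) = 0.4716.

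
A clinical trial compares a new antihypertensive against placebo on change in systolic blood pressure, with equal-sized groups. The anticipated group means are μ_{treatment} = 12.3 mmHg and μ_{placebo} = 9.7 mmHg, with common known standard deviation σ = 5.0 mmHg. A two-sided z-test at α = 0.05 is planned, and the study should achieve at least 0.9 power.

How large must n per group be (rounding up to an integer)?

Standardized effect: d = |μ_{treatment} − μ_{placebo}| / σ = |12.3 − 9.7| / 5.0 = 0.5200
Set Φ(δ − 1.960) = 0.9; then δ − 1.960 = Φ⁻¹(0.9) = 1.282, giving δ = 3.242.
(For δ > 0 the lower-tail rejection region contributes negligibly to power, so the one-term inversion is standard.)
δ = d·√(n/2) ⇒ n = 2(δ/d)² = 2 × (3.242 / 0.5200)² = 77.72.
Round up to the next whole unit.

n = 78 per group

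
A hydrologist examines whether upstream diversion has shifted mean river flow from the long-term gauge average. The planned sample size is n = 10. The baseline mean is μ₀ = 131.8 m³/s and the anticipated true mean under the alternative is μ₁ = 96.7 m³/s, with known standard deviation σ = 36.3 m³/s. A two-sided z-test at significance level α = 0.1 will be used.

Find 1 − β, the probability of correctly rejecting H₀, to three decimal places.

Power ≈ 0.921

Standardized effect: d = |μ₁ − μ₀| / σ = |96.7 − 131.8| / 36.3 = 0.9669
Noncentrality parameter: δ = d·√n = 0.9669 × √10 = 3.0577
Two-sided α = 0.1 → critical value z_{0.05} = 1.645.
Power = Φ(δ − 1.645) + Φ(−δ − 1.645) = Φ(1.413) + Φ(-4.703) = 0.9212 + 0.0000 = 0.9212.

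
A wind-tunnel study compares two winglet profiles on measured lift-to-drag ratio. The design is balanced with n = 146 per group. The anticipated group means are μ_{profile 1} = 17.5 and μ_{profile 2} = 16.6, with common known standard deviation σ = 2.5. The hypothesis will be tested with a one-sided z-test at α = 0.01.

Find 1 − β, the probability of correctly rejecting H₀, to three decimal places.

Standardized effect: d = |μ_{profile 1} − μ_{profile 2}| / σ = |17.5 − 16.6| / 2.5 = 0.3600
Noncentrality parameter: δ = d·√(n/2) = 0.3600 × √(146/2) = 3.0758
One-sided α = 0.01 → critical value z_{0.01} = 2.326.
Power = Φ(δ − 2.326) = Φ(0.749) = 0.7732.

Power ≈ 0.773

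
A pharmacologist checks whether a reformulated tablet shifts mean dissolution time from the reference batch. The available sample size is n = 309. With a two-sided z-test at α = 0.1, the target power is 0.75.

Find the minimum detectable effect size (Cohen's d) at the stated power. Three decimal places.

Need Φ(δ − 1.645) = 0.75, so δ = 1.645 + 0.674 = 2.319.
(Lower-tail contribution to power is negligible for δ > 0.)
δ = d·√n ⇒ d = δ/√n = 2.319/√309 = 0.1319.

d ≈ 0.132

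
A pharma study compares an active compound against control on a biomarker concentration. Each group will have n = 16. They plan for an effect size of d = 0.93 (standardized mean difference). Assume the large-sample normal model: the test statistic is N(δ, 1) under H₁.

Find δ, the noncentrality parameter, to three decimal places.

δ ≈ 2.630

δ = d·√(n/2) = 0.93 × √(16/2) = 2.6304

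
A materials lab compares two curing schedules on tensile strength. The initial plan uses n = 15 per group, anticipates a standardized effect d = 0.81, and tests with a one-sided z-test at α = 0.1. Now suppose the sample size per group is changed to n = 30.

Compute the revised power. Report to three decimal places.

With n = 30 per group: δ = d·√(n/2) = 0.81 × √(30/2) = 3.1371. Critical value z_{0.1} = 1.282.
Revised power = P(Z > 1.282 − δ) = Φ(1.856) = 0.9682.

Power ≈ 0.968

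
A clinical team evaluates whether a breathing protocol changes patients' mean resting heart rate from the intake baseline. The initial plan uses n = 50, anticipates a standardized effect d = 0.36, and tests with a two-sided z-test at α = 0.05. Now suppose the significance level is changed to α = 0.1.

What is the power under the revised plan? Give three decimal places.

δ = d·√n = 0.36 × √50 = 2.5456 (unchanged). New critical value: z_{0.05} = 1.645.
Revised power = Φ(δ − 1.645) + Φ(−δ − 1.645) = Φ(0.901) + Φ(-4.190) = 0.8161 + 0.0000 = 0.8161.

Power ≈ 0.816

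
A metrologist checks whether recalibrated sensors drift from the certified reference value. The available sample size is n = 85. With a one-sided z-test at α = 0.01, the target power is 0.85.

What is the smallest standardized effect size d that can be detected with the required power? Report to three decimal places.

d ≈ 0.365

Required noncentrality: δ = z_{0.01} + z_{0.15} = 2.326 + 1.036 = 3.363.
δ = d·√n ⇒ d = δ/√n = 3.363/√85 = 0.3647.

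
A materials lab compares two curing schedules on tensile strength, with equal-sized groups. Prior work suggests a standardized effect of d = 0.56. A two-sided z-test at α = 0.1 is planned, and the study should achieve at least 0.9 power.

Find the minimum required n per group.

n = 55 per group

For power 0.9 need Φ(δ − z_{0.05}) = 0.9, so δ = z_{0.05} + z_{0.10} = 1.645 + 1.282 = 2.926.
(The Φ(−δ − z_{α/2}) term is vanishingly small for δ > 0 and is dropped in the standard sample-size formula.)
δ = d·√(n/2) ⇒ n = 2(δ/d)² = 2 × (2.926 / 0.56)² = 54.62.
Round up to the next whole unit.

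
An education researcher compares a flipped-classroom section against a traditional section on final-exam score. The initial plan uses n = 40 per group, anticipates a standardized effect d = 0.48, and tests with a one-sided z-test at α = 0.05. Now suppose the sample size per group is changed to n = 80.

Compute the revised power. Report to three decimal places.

Power ≈ 0.918

With n = 80 per group: δ = d·√(n/2) = 0.48 × √(80/2) = 3.0358. Critical value z_{0.05} = 1.645.
Revised power = P(Z > 1.645 − δ) = Φ(1.391) = 0.9179.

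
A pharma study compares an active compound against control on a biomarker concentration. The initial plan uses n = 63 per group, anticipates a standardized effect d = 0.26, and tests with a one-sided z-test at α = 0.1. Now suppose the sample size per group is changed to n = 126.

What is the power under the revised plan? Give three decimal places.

Power ≈ 0.783

With n = 126 per group: δ = d·√(n/2) = 0.26 × √(126/2) = 2.0637. Critical value z_{0.1} = 1.282.
Revised power = P(Z > 1.282 − δ) = Φ(0.782) = 0.7829.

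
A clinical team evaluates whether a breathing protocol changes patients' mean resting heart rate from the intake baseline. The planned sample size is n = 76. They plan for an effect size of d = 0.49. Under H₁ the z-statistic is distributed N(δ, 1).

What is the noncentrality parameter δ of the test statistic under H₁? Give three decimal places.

δ ≈ 4.272

δ = d·√n = 0.49 × √76 = 4.2717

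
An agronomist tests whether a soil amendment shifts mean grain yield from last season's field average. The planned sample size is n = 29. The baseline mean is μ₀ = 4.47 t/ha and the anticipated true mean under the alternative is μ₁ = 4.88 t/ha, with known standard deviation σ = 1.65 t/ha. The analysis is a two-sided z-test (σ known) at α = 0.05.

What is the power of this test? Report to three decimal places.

Power ≈ 0.268

Standardized effect: d = |μ₁ − μ₀| / σ = |4.88 − 4.47| / 1.65 = 0.2485
Noncentrality parameter: δ = d·√n = 0.2485 × √29 = 1.3381
Critical value for a two-sided test at α = 0.05: z_{α/2} = 1.960.
Power = Φ(δ − 1.960) + Φ(−δ − 1.960) = Φ(-0.622) + Φ(-3.298) = 0.2670 + 0.0005 = 0.2675.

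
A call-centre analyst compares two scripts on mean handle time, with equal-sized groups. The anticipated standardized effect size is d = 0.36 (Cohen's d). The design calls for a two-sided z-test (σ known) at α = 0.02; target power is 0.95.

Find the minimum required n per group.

n = 244 per group

Set Φ(δ − 2.326) = 0.95; then δ − 2.326 = Φ⁻¹(0.95) = 1.645, giving δ = 3.971.
(For δ > 0 the lower-tail rejection region contributes negligibly to power, so the one-term inversion is standard.)
δ = d·√(n/2) ⇒ n = 2(δ/d)² = 2 × (3.971 / 0.36)² = 243.37.
Round up to the next whole unit.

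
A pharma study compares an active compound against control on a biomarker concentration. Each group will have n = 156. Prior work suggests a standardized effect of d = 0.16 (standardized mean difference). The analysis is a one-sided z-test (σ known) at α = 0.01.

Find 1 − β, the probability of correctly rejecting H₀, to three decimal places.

Power ≈ 0.181

Noncentrality parameter: δ = d·√(n/2) = 0.16 × √(156/2) = 1.4131
Critical value for a one-sided test at α = 0.01: z_α = 2.326.
Power = P(Z > 2.326 − δ) = Φ(-0.913) = 0.1806.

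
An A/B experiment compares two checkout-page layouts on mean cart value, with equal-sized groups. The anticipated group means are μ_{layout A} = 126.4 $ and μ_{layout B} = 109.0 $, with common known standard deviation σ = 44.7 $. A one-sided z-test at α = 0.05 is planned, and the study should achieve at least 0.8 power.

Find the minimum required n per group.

Standardized effect: d = |μ_{layout A} − μ_{layout B}| / σ = |126.4 − 109.0| / 44.7 = 0.3893
For power 0.8 need Φ(δ − z_{0.05}) = 0.8, so δ = z_{0.05} + z_{0.20} = 1.645 + 0.842 = 2.486.
δ = d·√(n/2) ⇒ n = 2(δ/d)² = 2 × (2.486 / 0.3893)² = 81.60.
Round up to the next whole unit.

n = 82 per group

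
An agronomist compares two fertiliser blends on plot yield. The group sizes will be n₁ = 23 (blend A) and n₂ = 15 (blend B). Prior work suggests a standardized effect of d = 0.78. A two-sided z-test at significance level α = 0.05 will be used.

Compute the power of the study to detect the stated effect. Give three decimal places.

Power ≈ 0.652

Noncentrality parameter: δ = d / √(1/n₁ + 1/n₂) = 0.78 / √(1/23 + 1/15) = 2.3502
Critical value for a two-sided test at α = 0.05: z_{α/2} = 1.960.
Power = Φ(δ − 1.960) + Φ(−δ − 1.960) = Φ(0.390) + Φ(-4.310) = 0.6518 + 0.0000 = 0.6518.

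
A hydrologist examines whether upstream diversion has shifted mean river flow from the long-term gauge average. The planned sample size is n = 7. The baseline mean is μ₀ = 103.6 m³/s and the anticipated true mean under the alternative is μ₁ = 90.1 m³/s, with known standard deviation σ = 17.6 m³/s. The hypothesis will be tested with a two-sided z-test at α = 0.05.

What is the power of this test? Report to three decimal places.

Power ≈ 0.528

Standardized effect: d = |μ₁ − μ₀| / σ = |90.1 − 103.6| / 17.6 = 0.7670
Noncentrality parameter: δ = d·√n = 0.7670 × √7 = 2.0294
Critical value for a two-sided test at α = 0.05: z_{α/2} = 1.960.
Power = Φ(δ − 1.960) + Φ(−δ − 1.960) = Φ(0.069) + Φ(-3.989) = 0.5277 + 0.0000 = 0.5277.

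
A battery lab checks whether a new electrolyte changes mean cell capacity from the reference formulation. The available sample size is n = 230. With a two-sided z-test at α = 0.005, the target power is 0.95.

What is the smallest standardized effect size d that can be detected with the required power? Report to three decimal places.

Required noncentrality: δ = z_{0.0025} + z_{0.05} = 2.807 + 1.645 = 4.452.
(The second rejection-region term Φ(−δ − z_{α/2}) is negligible and dropped.)
δ = d·√n ⇒ d = δ/√n = 4.452/√230 = 0.2935.

d ≈ 0.294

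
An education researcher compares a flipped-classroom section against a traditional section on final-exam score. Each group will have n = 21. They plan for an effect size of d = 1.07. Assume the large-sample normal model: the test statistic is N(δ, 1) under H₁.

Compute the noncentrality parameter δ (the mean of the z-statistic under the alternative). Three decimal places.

The noncentrality parameter scales effect size by the design's sample-size factor: δ = d·√(n/2) = 1.07 × √(21/2) = 3.4672

δ ≈ 3.467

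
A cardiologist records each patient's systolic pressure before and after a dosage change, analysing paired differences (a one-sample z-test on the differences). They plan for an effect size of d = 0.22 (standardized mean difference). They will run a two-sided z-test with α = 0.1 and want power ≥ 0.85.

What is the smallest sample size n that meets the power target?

n = 149

For power 0.85 need Φ(δ − z_{0.05}) = 0.85, so δ = z_{0.05} + z_{0.15} = 1.645 + 1.036 = 2.681.
(Ignoring the negligible lower-tail rejection probability gives the usual closed-form inversion.)
δ = d·√n ⇒ n = (δ/d)² = (2.681 / 0.22)² = 148.54.
Rounding up, n = 149.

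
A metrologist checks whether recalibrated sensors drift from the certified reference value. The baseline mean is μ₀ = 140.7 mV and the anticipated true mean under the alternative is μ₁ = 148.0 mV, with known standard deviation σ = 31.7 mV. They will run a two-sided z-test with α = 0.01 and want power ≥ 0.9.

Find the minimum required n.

Standardized effect: d = |μ₁ − μ₀| / σ = |148.0 − 140.7| / 31.7 = 0.2303
Set Φ(δ − 2.576) = 0.9; then δ − 2.576 = Φ⁻¹(0.9) = 1.282, giving δ = 3.857.
(For δ > 0 the lower-tail rejection region contributes negligibly to power, so the one-term inversion is standard.)
δ = d·√n ⇒ n = (δ/d)² = (3.857 / 0.2303)² = 280.58.
Rounding up, n = 281.

n = 281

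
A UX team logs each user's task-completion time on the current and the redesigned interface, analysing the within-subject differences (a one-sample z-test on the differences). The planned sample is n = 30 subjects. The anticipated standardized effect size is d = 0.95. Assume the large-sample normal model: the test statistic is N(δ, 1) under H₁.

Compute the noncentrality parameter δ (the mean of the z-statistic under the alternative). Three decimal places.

δ ≈ 5.203

The noncentrality parameter scales effect size by the design's sample-size factor: δ = d·√n = 0.95 × √30 = 5.2034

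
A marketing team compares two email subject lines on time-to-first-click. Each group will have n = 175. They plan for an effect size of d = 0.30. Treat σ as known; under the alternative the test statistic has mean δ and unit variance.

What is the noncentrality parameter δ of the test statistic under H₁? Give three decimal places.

δ ≈ 2.806

The noncentrality parameter scales effect size by the design's sample-size factor: δ = d·√(n/2) = 0.30 × √(175/2) = 2.8062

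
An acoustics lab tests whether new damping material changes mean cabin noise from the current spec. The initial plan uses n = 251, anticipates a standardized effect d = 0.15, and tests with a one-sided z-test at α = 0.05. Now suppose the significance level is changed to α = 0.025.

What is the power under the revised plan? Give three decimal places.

δ = d·√n = 0.15 × √251 = 2.3764 (unchanged). New critical value: z_{0.025} = 1.960.
Revised power = P(Z > 1.960 − δ) = Φ(0.416) = 0.6615.

Power ≈ 0.661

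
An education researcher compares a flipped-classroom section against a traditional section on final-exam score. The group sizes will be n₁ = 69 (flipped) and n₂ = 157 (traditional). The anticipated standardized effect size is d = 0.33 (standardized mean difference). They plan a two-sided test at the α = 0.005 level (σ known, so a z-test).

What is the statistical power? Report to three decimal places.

Power ≈ 0.301

Noncentrality parameter: δ = d / √(1/n₁ + 1/n₂) = 0.33 / √(1/69 + 1/157) = 2.2847
Critical value for a two-sided test at α = 0.005: z_{α/2} = 2.807.
Power = Φ(δ − 2.807) + Φ(−δ − 2.807) = Φ(-0.522) + Φ(-5.092) = 0.3007 + 0.0000 = 0.3007.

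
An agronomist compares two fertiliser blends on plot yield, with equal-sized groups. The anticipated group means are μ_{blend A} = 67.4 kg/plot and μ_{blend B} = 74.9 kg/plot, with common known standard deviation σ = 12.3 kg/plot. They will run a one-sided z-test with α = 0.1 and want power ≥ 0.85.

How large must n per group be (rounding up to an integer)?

Standardized effect: d = |μ_{blend A} − μ_{blend B}| / σ = |67.4 − 74.9| / 12.3 = 0.6098
For power 0.85 need Φ(δ − z_{0.1}) = 0.85, so δ = z_{0.1} + z_{0.15} = 1.282 + 1.036 = 2.318.
δ = d·√(n/2) ⇒ n = 2(δ/d)² = 2 × (2.318 / 0.6098)² = 28.90.
Round up to the next whole unit.

n = 29 per group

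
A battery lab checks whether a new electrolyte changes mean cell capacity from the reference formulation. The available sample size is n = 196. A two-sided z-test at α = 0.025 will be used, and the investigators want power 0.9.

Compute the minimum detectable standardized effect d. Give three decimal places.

Need Φ(δ − 2.241) = 0.9, so δ = 2.241 + 1.282 = 3.523.
(Lower-tail contribution to power is negligible for δ > 0.)
δ = d·√n ⇒ d = δ/√n = 3.523/√196 = 0.2516.

d ≈ 0.252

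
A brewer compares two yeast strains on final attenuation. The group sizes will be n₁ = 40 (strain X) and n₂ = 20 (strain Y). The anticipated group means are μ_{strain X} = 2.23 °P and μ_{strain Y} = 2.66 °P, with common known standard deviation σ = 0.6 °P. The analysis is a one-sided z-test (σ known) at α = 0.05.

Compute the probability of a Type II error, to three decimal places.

β ≈ 0.166

Standardized effect: d = |μ_{strain X} − μ_{strain Y}| / σ = |2.23 − 2.66| / 0.6 = 0.7167
Noncentrality parameter: δ = d / √(1/n₁ + 1/n₂) = 0.7167 / √(1/40 + 1/20) = 2.6169
One-sided α = 0.05 → critical value z_{0.05} = 1.645.
Power = Φ(δ − 1.645) = Φ(0.972) = 0.8345.
Type II error: β = 1 − power = 1 − 0.8345 = 0.1655.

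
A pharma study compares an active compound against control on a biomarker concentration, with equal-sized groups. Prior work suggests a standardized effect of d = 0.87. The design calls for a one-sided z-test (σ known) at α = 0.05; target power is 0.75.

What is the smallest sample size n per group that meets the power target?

n = 15 per group

Set Φ(δ − 1.645) = 0.75; then δ − 1.645 = Φ⁻¹(0.75) = 0.674, giving δ = 2.319.
δ = d·√(n/2) ⇒ n = 2(δ/d)² = 2 × (2.319 / 0.87)² = 14.21.
Rounding up, n = 15 per group.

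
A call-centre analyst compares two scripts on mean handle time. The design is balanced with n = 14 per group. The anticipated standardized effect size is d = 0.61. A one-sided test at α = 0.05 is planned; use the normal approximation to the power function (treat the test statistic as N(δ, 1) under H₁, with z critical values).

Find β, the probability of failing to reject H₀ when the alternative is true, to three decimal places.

Noncentrality parameter: δ = d·√(n/2) = 0.61 × √(14/2) = 1.6139
Critical value for a one-sided test at α = 0.05: z_α = 1.645.
Power = P(Z > 1.645 − δ) = Φ(-0.031) = 0.4877.
Type II error: β = 1 − power = 1 − 0.4877 = 0.5123.

β ≈ 0.512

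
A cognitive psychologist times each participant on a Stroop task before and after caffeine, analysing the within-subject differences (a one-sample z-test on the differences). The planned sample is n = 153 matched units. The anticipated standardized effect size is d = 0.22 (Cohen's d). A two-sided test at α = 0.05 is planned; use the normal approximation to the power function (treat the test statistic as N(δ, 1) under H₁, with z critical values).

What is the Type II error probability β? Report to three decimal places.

β ≈ 0.223

Noncentrality parameter: δ = d·√n = 0.22 × √153 = 2.7212
Critical value for a two-sided test at α = 0.05: z_{α/2} = 1.960.
Power = Φ(δ − 1.960) + Φ(−δ − 1.960) = Φ(0.761) + Φ(-4.681) = 0.7768 + 0.0000 = 0.7768.
Type II error: β = 1 − power = 1 − 0.7768 = 0.2232.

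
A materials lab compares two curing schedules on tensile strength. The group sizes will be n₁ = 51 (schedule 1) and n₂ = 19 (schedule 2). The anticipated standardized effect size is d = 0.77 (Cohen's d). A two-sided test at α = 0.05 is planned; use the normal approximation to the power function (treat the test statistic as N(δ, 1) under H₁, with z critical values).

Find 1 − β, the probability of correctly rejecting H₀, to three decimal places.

Power ≈ 0.817

Noncentrality parameter: δ = d / √(1/n₁ + 1/n₂) = 0.77 / √(1/51 + 1/19) = 2.8649
Two-sided α = 0.05 → critical value z_{0.025} = 1.960.
Power = Φ(δ − 1.960) + Φ(−δ − 1.960) = Φ(0.905) + Φ(-4.825) = 0.8172 + 0.0000 = 0.8172.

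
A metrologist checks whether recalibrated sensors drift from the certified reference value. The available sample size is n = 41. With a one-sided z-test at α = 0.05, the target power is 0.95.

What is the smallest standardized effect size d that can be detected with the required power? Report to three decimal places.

Need Φ(δ − 1.645) = 0.95, so δ = 1.645 + 1.645 = 3.290.
δ = d·√n ⇒ d = δ/√n = 3.290/√41 = 0.5138.

d ≈ 0.514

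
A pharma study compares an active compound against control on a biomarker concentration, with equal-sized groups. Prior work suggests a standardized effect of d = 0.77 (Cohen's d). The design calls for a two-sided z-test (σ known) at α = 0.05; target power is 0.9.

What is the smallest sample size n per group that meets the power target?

n = 36 per group

For power 0.9 need Φ(δ − z_{0.025}) = 0.9, so δ = z_{0.025} + z_{0.10} = 1.960 + 1.282 = 3.242.
(For δ > 0 the lower-tail rejection region contributes negligibly to power, so the one-term inversion is standard.)
δ = d·√(n/2) ⇒ n = 2(δ/d)² = 2 × (3.242 / 0.77)² = 35.44.
Rounding up, n = 36 per group.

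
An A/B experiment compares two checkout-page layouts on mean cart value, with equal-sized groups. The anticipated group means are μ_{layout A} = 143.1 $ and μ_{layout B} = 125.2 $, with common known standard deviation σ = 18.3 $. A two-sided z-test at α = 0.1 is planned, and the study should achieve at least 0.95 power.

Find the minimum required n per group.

Standardized effect: d = |μ_{layout A} − μ_{layout B}| / σ = |143.1 − 125.2| / 18.3 = 0.9781
Set Φ(δ − 1.645) = 0.95; then δ − 1.645 = Φ⁻¹(0.95) = 1.645, giving δ = 3.290.
(For δ > 0 the lower-tail rejection region contributes negligibly to power, so the one-term inversion is standard.)
δ = d·√(n/2) ⇒ n = 2(δ/d)² = 2 × (3.290 / 0.9781)² = 22.62.
Round up to the next whole unit.

n = 23 per group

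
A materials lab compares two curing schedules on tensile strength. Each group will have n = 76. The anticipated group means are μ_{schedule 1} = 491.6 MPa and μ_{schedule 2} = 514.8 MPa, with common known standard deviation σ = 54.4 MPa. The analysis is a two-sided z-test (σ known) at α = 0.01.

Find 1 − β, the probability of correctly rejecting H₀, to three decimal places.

Standardized effect: d = |μ_{schedule 1} − μ_{schedule 2}| / σ = |491.6 − 514.8| / 54.4 = 0.4265
Noncentrality parameter: δ = d·√(n/2) = 0.4265 × √(76/2) = 2.6289
Two-sided α = 0.01 → critical value z_{0.005} = 2.576.
Power = Φ(δ − 2.576) + Φ(−δ − 2.576) = Φ(0.053) + Φ(-5.205) = 0.5212 + 0.0000 = 0.5212.

Power ≈ 0.521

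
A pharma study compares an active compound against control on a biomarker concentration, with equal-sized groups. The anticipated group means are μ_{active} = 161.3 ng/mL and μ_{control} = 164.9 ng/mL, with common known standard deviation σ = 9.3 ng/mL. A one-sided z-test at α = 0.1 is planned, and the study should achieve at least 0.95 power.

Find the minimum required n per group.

n = 115 per group

Standardized effect: d = |μ_{active} − μ_{control}| / σ = |161.3 − 164.9| / 9.3 = 0.3871
For power 0.95 need Φ(δ − z_{0.1}) = 0.95, so δ = z_{0.1} + z_{0.05} = 1.282 + 1.645 = 2.926.
δ = d·√(n/2) ⇒ n = 2(δ/d)² = 2 × (2.926 / 0.3871)² = 114.30.
Round up to the next whole unit.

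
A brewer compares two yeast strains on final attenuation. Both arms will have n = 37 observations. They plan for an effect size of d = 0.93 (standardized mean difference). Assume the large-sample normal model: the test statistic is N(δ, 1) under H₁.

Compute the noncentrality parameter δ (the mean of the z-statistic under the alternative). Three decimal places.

δ = d·√(n/2) = 0.93 × √(37/2) = 4.0001

δ ≈ 4.000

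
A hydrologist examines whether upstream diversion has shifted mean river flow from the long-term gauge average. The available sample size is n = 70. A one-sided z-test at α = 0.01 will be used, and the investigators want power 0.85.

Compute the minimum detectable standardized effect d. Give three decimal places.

Required noncentrality: δ = z_{0.01} + z_{0.15} = 2.326 + 1.036 = 3.363.
δ = d·√n ⇒ d = δ/√n = 3.363/√70 = 0.4019.

d ≈ 0.402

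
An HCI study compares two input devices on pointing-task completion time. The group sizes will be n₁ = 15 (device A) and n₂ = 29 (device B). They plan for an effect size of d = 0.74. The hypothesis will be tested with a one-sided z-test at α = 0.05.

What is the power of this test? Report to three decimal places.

Power ≈ 0.752

Noncentrality parameter: δ = d / √(1/n₁ + 1/n₂) = 0.74 / √(1/15 + 1/29) = 2.3268
One-sided α = 0.05 → critical value z_{0.05} = 1.645.
Power = Φ(δ − 1.645) = Φ(0.682) = 0.7523.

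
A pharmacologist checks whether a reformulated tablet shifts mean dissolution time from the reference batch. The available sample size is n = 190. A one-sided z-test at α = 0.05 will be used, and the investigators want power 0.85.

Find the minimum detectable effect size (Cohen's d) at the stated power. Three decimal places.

d ≈ 0.195

Need Φ(δ − 1.645) = 0.85, so δ = 1.645 + 1.036 = 2.681.
δ = d·√n ⇒ d = δ/√n = 2.681/√190 = 0.1945.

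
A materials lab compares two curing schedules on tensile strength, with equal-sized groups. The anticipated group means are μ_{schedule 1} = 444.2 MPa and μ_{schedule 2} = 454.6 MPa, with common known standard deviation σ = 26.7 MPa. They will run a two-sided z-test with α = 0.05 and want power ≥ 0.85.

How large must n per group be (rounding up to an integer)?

Standardized effect: d = |μ_{schedule 1} − μ_{schedule 2}| / σ = |444.2 − 454.6| / 26.7 = 0.3895
Set Φ(δ − 1.960) = 0.85; then δ − 1.960 = Φ⁻¹(0.85) = 1.036, giving δ = 2.996.
(For δ > 0 the lower-tail rejection region contributes negligibly to power, so the one-term inversion is standard.)
δ = d·√(n/2) ⇒ n = 2(δ/d)² = 2 × (2.996 / 0.3895)² = 118.35.
Rounding up, n = 119 per group.

n = 119 per group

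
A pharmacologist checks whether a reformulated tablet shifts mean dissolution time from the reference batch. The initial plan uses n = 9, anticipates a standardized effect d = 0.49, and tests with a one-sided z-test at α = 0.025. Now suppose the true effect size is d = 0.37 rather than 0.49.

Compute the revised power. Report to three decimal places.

Power ≈ 0.198

With d = 0.37: δ = d·√n = 0.37 × √9 = 1.1100. Critical value z_{0.025} = 1.960.
Revised power = P(Z > 1.960 − δ) = Φ(-0.850) = 0.1977.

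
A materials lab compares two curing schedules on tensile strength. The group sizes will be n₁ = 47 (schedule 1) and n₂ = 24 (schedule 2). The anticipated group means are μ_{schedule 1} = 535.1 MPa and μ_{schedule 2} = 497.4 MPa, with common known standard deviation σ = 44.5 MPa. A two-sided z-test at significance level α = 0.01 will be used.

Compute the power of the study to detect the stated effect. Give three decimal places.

Standardized effect: d = |μ_{schedule 1} − μ_{schedule 2}| / σ = |535.1 − 497.4| / 44.5 = 0.8472
Noncentrality parameter: δ = d / √(1/n₁ + 1/n₂) = 0.8472 / √(1/47 + 1/24) = 3.3768
Two-sided α = 0.01 → critical value z_{0.005} = 2.576.
Power = Φ(δ − 2.576) + Φ(−δ − 2.576) = Φ(0.801) + Φ(-5.953) = 0.7884 + 0.0000 = 0.7884.

Power ≈ 0.788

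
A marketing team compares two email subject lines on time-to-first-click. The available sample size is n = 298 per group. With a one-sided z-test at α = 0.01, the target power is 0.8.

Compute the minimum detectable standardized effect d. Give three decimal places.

d ≈ 0.260

Required noncentrality: δ = z_{0.01} + z_{0.20} = 2.326 + 0.842 = 3.168.
δ = d·√(n/2) ⇒ d = δ/√(n/2) = 3.168/√(298/2) = 0.2595.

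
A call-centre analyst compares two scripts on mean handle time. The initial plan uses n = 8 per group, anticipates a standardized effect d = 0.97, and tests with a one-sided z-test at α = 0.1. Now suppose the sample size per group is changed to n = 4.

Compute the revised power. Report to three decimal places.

With n = 4 per group: δ = d·√(n/2) = 0.97 × √(4/2) = 1.3718. Critical value z_{0.1} = 1.282.
Revised power = P(Z > 1.282 − δ) = Φ(0.090) = 0.5359.

Power ≈ 0.536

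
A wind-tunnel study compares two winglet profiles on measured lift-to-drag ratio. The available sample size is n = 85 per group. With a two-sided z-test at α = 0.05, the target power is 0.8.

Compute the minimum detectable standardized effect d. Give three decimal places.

Required noncentrality: δ = z_{0.025} + z_{0.20} = 1.960 + 0.842 = 2.802.
(The second rejection-region term Φ(−δ − z_{α/2}) is negligible and dropped.)
δ = d·√(n/2) ⇒ d = δ/√(n/2) = 2.802/√(85/2) = 0.4297.

d ≈ 0.430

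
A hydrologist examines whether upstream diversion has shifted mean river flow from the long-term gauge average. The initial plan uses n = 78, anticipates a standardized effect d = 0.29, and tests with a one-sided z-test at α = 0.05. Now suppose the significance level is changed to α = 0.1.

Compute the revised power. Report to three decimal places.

Power ≈ 0.900

δ = d·√n = 0.29 × √78 = 2.5612 (unchanged). New critical value: z_{0.1} = 1.282.
Revised power = P(Z > 1.282 − δ) = Φ(1.280) = 0.8997.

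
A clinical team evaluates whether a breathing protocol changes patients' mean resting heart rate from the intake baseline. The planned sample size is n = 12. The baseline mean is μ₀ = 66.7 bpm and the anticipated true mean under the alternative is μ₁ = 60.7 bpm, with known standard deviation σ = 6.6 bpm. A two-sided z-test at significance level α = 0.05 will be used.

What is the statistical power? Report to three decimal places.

Standardized effect: d = |μ₁ − μ₀| / σ = |60.7 − 66.7| / 6.6 = 0.9091
Noncentrality parameter: δ = d·√n = 0.9091 × √12 = 3.1492
Two-sided α = 0.05 → critical value z_{0.025} = 1.960.
Power = Φ(δ − 1.960) + Φ(−δ − 1.960) = Φ(1.189) + Φ(-5.109) = 0.8828 + 0.0000 = 0.8828.

Power ≈ 0.883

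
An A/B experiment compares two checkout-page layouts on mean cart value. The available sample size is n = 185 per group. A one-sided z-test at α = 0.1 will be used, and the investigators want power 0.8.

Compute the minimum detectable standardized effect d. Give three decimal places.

d ≈ 0.221

Required noncentrality: δ = z_{0.1} + z_{0.20} = 1.282 + 0.842 = 2.123.
δ = d·√(n/2) ⇒ d = δ/√(n/2) = 2.123/√(185/2) = 0.2208.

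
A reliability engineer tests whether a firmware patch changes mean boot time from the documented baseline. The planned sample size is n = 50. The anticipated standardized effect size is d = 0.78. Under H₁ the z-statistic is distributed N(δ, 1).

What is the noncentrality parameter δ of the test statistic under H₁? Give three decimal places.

δ ≈ 5.515

The noncentrality parameter scales effect size by the design's sample-size factor: δ = d·√n = 0.78 × √50 = 5.5154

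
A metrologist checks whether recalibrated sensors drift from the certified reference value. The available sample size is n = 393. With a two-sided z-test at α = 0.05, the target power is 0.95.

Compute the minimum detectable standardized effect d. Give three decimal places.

d ≈ 0.182

Need Φ(δ − 1.960) = 0.95, so δ = 1.960 + 1.645 = 3.605.
(The second rejection-region term Φ(−δ − z_{α/2}) is negligible and dropped.)
δ = d·√n ⇒ d = δ/√n = 3.605/√393 = 0.1818.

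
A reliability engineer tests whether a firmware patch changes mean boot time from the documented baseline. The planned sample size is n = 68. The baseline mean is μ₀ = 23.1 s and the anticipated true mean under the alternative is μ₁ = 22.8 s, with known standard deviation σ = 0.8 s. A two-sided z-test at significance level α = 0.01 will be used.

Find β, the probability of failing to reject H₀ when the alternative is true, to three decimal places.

Standardized effect: d = |μ₁ − μ₀| / σ = |22.8 − 23.1| / 0.8 = 0.3750
Noncentrality parameter: δ = d·√n = 0.3750 × √68 = 3.0923
Critical value for a two-sided test at α = 0.01: z_{α/2} = 2.576.
Power = Φ(δ − 2.576) + Φ(−δ − 2.576) = Φ(0.516) + Φ(-5.668) = 0.6972 + 0.0000 = 0.6972.
Type II error: β = 1 − power = 1 − 0.6972 = 0.3028.

β ≈ 0.303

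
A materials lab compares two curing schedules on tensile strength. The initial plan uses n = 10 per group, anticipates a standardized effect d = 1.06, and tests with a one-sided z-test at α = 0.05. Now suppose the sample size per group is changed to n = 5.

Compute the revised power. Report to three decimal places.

Power ≈ 0.512

With n = 5 per group: δ = d·√(n/2) = 1.06 × √(5/2) = 1.6760. Critical value z_{0.05} = 1.645.
Revised power = Φ(δ − 1.645) = Φ(0.031) = 0.5124.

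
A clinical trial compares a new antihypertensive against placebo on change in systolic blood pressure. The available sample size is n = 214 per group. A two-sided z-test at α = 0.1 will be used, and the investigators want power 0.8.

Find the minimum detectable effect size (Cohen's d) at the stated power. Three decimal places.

d ≈ 0.240

Required noncentrality: δ = z_{0.05} + z_{0.20} = 1.645 + 0.842 = 2.486.
(Lower-tail contribution to power is negligible for δ > 0.)
δ = d·√(n/2) ⇒ d = δ/√(n/2) = 2.486/√(214/2) = 0.2404.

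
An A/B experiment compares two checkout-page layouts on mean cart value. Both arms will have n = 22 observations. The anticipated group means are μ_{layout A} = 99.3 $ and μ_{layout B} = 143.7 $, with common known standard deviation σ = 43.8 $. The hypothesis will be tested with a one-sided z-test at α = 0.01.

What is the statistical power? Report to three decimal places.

Standardized effect: d = |μ_{layout A} − μ_{layout B}| / σ = |99.3 − 143.7| / 43.8 = 1.0137
Noncentrality parameter: δ = d·√(n/2) = 1.0137 × √(22/2) = 3.3621
Critical value for a one-sided test at α = 0.01: z_α = 2.326.
Power = P(Z > 2.326 − δ) = Φ(1.036) = 0.8498.

Power ≈ 0.850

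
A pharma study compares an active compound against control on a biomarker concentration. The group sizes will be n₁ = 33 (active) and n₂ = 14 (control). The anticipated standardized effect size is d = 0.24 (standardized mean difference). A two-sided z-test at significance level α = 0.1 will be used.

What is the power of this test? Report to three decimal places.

Power ≈ 0.194

Noncentrality parameter: δ = d / √(1/n₁ + 1/n₂) = 0.24 / √(1/33 + 1/14) = 0.7525
Critical value for a two-sided test at α = 0.1: z_{α/2} = 1.645.
Power = Φ(δ − 1.645) + Φ(−δ − 1.645) = Φ(-0.892) + Φ(-2.397) = 0.1861 + 0.0083 = 0.1943.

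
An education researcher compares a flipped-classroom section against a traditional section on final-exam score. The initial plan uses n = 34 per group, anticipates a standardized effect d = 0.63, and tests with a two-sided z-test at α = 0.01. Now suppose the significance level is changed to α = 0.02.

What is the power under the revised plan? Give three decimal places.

δ = d·√(n/2) = 0.63 × √(34/2) = 2.5976 (unchanged). New critical value: z_{0.01} = 2.326.
Revised power = Φ(δ − 2.326) + Φ(−δ − 2.326) = Φ(0.271) + Φ(-4.924) = 0.6069 + 0.0000 = 0.6069.

Power ≈ 0.607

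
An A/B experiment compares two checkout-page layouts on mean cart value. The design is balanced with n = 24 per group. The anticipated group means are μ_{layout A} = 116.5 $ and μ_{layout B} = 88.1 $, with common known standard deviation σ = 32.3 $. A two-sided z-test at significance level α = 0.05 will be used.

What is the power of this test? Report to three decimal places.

Power ≈ 0.861

Standardized effect: d = |μ_{layout A} − μ_{layout B}| / σ = |116.5 − 88.1| / 32.3 = 0.8793
Noncentrality parameter: δ = d·√(n/2) = 0.8793 × √(24/2) = 3.0458
Two-sided α = 0.05 → critical value z_{0.025} = 1.960.
Power = Φ(δ − 1.960) + Φ(−δ − 1.960) = Φ(1.086) + Φ(-5.006) = 0.8612 + 0.0000 = 0.8612.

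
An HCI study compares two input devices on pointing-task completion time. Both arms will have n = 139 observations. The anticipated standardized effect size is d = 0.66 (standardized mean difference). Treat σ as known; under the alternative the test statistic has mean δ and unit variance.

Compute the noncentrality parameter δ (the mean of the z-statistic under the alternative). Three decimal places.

δ ≈ 5.502

δ = d·√(n/2) = 0.66 × √(139/2) = 5.5022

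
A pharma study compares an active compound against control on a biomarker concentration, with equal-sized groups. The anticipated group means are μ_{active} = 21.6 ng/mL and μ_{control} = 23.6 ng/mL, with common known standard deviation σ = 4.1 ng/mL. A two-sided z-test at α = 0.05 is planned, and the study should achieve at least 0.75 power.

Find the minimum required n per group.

n = 59 per group

Standardized effect: d = |μ_{active} − μ_{control}| / σ = |21.6 − 23.6| / 4.1 = 0.4878
Set Φ(δ − 1.960) = 0.75; then δ − 1.960 = Φ⁻¹(0.75) = 0.674, giving δ = 2.634.
(Ignoring the negligible lower-tail rejection probability gives the usual closed-form inversion.)
δ = d·√(n/2) ⇒ n = 2(δ/d)² = 2 × (2.634 / 0.4878)² = 58.33.
Round up to the next whole unit.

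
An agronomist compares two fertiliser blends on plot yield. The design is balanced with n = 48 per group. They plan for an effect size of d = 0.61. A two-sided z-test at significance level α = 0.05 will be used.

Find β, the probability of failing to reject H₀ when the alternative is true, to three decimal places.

Noncentrality parameter: δ = d·√(n/2) = 0.61 × √(48/2) = 2.9884
Two-sided α = 0.05 → critical value z_{0.025} = 1.960.
Power = Φ(δ − 1.960) + Φ(−δ − 1.960) = Φ(1.028) + Φ(-4.948) = 0.8481 + 0.0000 = 0.8481.
Type II error: β = 1 − power = 1 − 0.8481 = 0.1519.

β ≈ 0.152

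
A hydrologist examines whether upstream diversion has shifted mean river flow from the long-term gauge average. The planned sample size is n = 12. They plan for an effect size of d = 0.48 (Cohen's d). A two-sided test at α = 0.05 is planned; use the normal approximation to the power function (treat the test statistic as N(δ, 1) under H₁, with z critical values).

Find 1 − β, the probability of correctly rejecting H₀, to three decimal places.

Power ≈ 0.383

Noncentrality parameter: δ = d·√n = 0.48 × √12 = 1.6628
Critical value for a two-sided test at α = 0.05: z_{α/2} = 1.960.
Power = Φ(δ − 1.960) + Φ(−δ − 1.960) = Φ(-0.297) + Φ(-3.623) = 0.3832 + 0.0001 = 0.3833.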